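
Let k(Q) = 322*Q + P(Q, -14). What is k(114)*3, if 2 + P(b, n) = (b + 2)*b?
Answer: 149790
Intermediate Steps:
P(b, n) = -2 + b*(2 + b) (P(b, n) = -2 + (b + 2)*b = -2 + (2 + b)*b = -2 + b*(2 + b))
k(Q) = -2 + Q² + 324*Q (k(Q) = 322*Q + (-2 + Q² + 2*Q) = -2 + Q² + 324*Q)
k(114)*3 = (-2 + 114² + 324*114)*3 = (-2 + 12996 + 36936)*3 = 49930*3 = 149790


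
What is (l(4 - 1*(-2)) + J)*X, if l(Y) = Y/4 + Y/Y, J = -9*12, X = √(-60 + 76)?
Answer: -422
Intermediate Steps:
X = 4 (X = √16 = 4)
J = -108
l(Y) = 1 + Y/4 (l(Y) = Y*(¼) + 1 = Y/4 + 1 = 1 + Y/4)
(l(4 - 1*(-2)) + J)*X = ((1 + (4 - 1*(-2))/4) - 108)*4 = ((1 + (4 + 2)/4) - 108)*4 = ((1 + (¼)*6) - 108)*4 = ((1 + 3/2) - 108)*4 = (5/2 - 108)*4 = -211/2*4 = -422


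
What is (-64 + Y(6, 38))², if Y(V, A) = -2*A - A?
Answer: 31684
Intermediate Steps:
Y(V, A) = -3*A
(-64 + Y(6, 38))² = (-64 - 3*38)² = (-64 - 114)² = (-178)² = 31684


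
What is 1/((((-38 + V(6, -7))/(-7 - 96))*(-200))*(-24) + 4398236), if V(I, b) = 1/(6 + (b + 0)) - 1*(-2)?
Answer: 103/453195908 ≈ 2.2727e-7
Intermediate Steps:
V(I, b) = 2 + 1/(6 + b) (V(I, b) = 1/(6 + b) + 2 = 2 + 1/(6 + b))
1/((((-38 + V(6, -7))/(-7 - 96))*(-200))*(-24) + 4398236) = 1/((((-38 + (13 + 2*(-7))/(6 - 7))/(-7 - 96))*(-200))*(-24) + 4398236) = 1/((((-38 + (13 - 14)/(-1))/(-103))*(-200))*(-24) + 4398236) = 1/((((-38 - 1*(-1))*(-1/103))*(-200))*(-24) + 4398236) = 1/((((-38 + 1)*(-1/103))*(-200))*(-24) + 4398236) = 1/((-37*(-1/103)*(-200))*(-24) + 4398236) = 1/(((37/103)*(-200))*(-24) + 4398236) = 1/(-7400/103*(-24) + 4398236) = 1/(177600/103 + 4398236) = 1/(453195908/103) = 103/453195908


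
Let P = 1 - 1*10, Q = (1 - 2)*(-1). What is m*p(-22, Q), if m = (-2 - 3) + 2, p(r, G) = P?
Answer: 27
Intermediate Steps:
Q = 1 (Q = -1*(-1) = 1)
P = -9 (P = 1 - 10 = -9)
p(r, G) = -9
m = -3 (m = -5 + 2 = -3)
m*p(-22, Q) = -3*(-9) = 27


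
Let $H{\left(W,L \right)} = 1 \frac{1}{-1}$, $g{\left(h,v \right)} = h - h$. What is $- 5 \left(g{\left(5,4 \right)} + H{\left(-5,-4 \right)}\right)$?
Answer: $5$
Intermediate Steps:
$g{\left(h,v \right)} = 0$
$H{\left(W,L \right)} = -1$ ($H{\left(W,L \right)} = 1 \left(-1\right) = -1$)
$- 5 \left(g{\left(5,4 \right)} + H{\left(-5,-4 \right)}\right) = - 5 \left(0 - 1\right) = \left(-5\right) \left(-1\right) = 5$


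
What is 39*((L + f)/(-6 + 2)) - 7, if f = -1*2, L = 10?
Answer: -85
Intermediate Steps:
f = -2
39*((L + f)/(-6 + 2)) - 7 = 39*((10 - 2)/(-6 + 2)) - 7 = 39*(8/(-4)) - 7 = 39*(8*(-¼)) - 7 = 39*(-2) - 7 = -78 - 7 = -85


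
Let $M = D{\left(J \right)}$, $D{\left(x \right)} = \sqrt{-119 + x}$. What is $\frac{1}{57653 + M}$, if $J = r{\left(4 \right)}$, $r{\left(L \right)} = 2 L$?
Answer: $\frac{57653}{3323868520} - \frac{i \sqrt{111}}{3323868520} \approx 1.7345 \cdot 10^{-5} - 3.1697 \cdot 10^{-9} i$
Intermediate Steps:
$J = 8$ ($J = 2 \cdot 4 = 8$)
$M = i \sqrt{111}$ ($M = \sqrt{-119 + 8} = \sqrt{-111} = i \sqrt{111} \approx 10.536 i$)
$\frac{1}{57653 + M} = \frac{1}{57653 + i \sqrt{111}}$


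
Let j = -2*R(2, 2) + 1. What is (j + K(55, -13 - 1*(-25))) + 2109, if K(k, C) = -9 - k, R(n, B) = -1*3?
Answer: 2052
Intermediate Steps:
R(n, B) = -3
j = 7 (j = -2*(-3) + 1 = 6 + 1 = 7)
(j + K(55, -13 - 1*(-25))) + 2109 = (7 + (-9 - 1*55)) + 2109 = (7 + (-9 - 55)) + 2109 = (7 - 64) + 2109 = -57 + 2109 = 2052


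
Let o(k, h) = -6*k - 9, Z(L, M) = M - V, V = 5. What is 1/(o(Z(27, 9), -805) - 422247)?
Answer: -1/422280 ≈ -2.3681e-6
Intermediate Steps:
Z(L, M) = -5 + M (Z(L, M) = M - 1*5 = M - 5 = -5 + M)
o(k, h) = -9 - 6*k
1/(o(Z(27, 9), -805) - 422247) = 1/((-9 - 6*(-5 + 9)) - 422247) = 1/((-9 - 6*4) - 422247) = 1/((-9 - 24) - 422247) = 1/(-33 - 422247) = 1/(-422280) = -1/422280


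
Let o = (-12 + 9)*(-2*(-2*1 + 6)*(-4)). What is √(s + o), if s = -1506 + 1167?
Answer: I*√435 ≈ 20.857*I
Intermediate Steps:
o = -96 (o = -3*(-2*(-2 + 6))*(-4) = -3*(-2*4)*(-4) = -(-24)*(-4) = -3*32 = -96)
s = -339
√(s + o) = √(-339 - 96) = √(-435) = I*√435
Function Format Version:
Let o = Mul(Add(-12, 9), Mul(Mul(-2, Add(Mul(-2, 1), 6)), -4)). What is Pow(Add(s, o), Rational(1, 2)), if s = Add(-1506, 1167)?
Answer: Mul(I, Pow(435, Rational(1, 2))) ≈ Mul(20.857, I)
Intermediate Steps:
o = -96 (o = Mul(-3, Mul(Mul(-2, Add(-2, 6)), -4)) = Mul(-3, Mul(Mul(-2, 4), -4)) = Mul(-3, Mul(-8, -4)) = Mul(-3, 32) = -96)
s = -339
Pow(Add(s, o), Rational(1, 2)) = Pow(Add(-339, -96), Rational(1, 2)) = Pow(-435, Rational(1, 2)) = Mul(I, Pow(435, Rational(1, 2)))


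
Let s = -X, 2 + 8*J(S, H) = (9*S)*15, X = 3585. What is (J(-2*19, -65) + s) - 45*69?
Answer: -14663/2 ≈ -7331.5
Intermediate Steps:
J(S, H) = -¼ + 135*S/8 (J(S, H) = -¼ + ((9*S)*15)/8 = -¼ + (135*S)/8 = -¼ + 135*S/8)
s = -3585 (s = -1*3585 = -3585)
(J(-2*19, -65) + s) - 45*69 = ((-¼ + 135*(-2*19)/8) - 3585) - 45*69 = ((-¼ + (135/8)*(-38)) - 3585) - 3105 = ((-¼ - 2565/4) - 3585) - 3105 = (-1283/2 - 3585) - 3105 = -8453/2 - 3105 = -14663/2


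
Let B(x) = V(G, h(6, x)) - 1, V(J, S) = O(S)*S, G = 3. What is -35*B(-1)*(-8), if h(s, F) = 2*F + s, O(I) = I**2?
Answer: 17640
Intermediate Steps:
h(s, F) = s + 2*F
V(J, S) = S**3 (V(J, S) = S**2*S = S**3)
B(x) = -1 + (6 + 2*x)**3 (B(x) = (6 + 2*x)**3 - 1 = -1 + (6 + 2*x)**3)
-35*B(-1)*(-8) = -35*(-1 + 8*(3 - 1)**3)*(-8) = -35*(-1 + 8*2**3)*(-8) = -35*(-1 + 8*8)*(-8) = -35*(-1 + 64)*(-8) = -35*63*(-8) = -2205*(-8) = 17640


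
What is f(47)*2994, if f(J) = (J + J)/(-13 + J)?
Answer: 140718/17 ≈ 8277.5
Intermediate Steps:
f(J) = 2*J/(-13 + J) (f(J) = (2*J)/(-13 + J) = 2*J/(-13 + J))
f(47)*2994 = (2*47/(-13 + 47))*2994 = (2*47/34)*2994 = (2*47*(1/34))*2994 = (47/17)*2994 = 140718/17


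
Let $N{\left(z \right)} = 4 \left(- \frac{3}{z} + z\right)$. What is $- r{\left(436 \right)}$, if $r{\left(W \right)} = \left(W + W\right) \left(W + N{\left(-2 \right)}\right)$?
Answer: $-378448$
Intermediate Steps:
$N{\left(z \right)} = - \frac{12}{z} + 4 z$ ($N{\left(z \right)} = 4 \left(z - \frac{3}{z}\right) = - \frac{12}{z} + 4 z$)
$r{\left(W \right)} = 2 W \left(-2 + W\right)$ ($r{\left(W \right)} = \left(W + W\right) \left(W + \left(- \frac{12}{-2} + 4 \left(-2\right)\right)\right) = 2 W \left(W - 2\right) = 2 W \left(-2 + W\right)$)
$- r{\left(436 \right)} = - 2 \cdot 436 \left(-2 + 436\right) = - 2 \cdot 436 \cdot 434 = \left(-1\right) 378448 = -378448$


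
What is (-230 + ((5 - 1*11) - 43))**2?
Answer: 77841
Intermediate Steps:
(-230 + ((5 - 1*11) - 43))**2 = (-230 + ((5 - 11) - 43))**2 = (-230 + (-6 - 43))**2 = (-230 - 49)**2 = (-279)**2 = 77841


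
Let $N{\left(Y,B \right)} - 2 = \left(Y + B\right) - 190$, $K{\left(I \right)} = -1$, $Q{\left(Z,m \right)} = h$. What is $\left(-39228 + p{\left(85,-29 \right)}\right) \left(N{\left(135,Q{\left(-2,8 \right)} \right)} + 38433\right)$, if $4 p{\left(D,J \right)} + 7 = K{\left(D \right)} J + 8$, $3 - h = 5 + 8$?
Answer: $-1504890585$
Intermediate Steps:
$h = -10$ ($h = 3 - \left(5 + 8\right) = 3 - 13 = -10$)
$Q{\left(Z,m \right)} = -10$
$p{\left(D,J \right)} = \frac{1}{4} - \frac{J}{4}$ ($p{\left(D,J \right)} = - \frac{7}{4} + \frac{- J + 8}{4} = - \frac{7}{4} + \frac{8 - J}{4} = - \frac{7}{4} - \left(-2 + \frac{J}{4}\right) = \frac{1}{4} - \frac{J}{4}$)
$N{\left(Y,B \right)} = -188 + B + Y$ ($N{\left(Y,B \right)} = 2 - \left(190 - B - Y\right) = 2 + \left(-190 + B + Y\right) = -188 + B + Y$)
$\left(-39228 + p{\left(85,-29 \right)}\right) \left(N{\left(135,Q{\left(-2,8 \right)} \right)} + 38433\right) = \left(-39228 + \left(\frac{1}{4} - - \frac{29}{4}\right)\right) \left(\left(-188 - 10 + 135\right) + 38433\right) = \left(-39228 + \left(\frac{1}{4} + \frac{29}{4}\right)\right) \left(-63 + 38433\right) = \left(-39228 + \frac{15}{2}\right) 38370 = \left(- \frac{78441}{2}\right) 38370 = -1504890585$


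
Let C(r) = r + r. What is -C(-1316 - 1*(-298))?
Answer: 2036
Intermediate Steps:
C(r) = 2*r
-C(-1316 - 1*(-298)) = -2*(-1316 - 1*(-298)) = -2*(-1316 + 298) = -2*(-1018) = -1*(-2036) = 2036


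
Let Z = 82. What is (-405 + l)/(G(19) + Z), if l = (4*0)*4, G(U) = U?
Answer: -405/101 ≈ -4.0099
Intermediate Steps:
l = 0 (l = 0*4 = 0)
(-405 + l)/(G(19) + Z) = (-405 + 0)/(19 + 82) = -405/101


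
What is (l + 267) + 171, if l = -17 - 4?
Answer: 417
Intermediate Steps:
l = -21
(l + 267) + 171 = (-21 + 267) + 171 = 246 + 171 = 417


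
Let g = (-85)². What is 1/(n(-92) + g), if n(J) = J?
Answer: 1/7133 ≈ 0.00014019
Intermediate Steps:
g = 7225
1/(n(-92) + g) = 1/(-92 + 7225) = 1/7133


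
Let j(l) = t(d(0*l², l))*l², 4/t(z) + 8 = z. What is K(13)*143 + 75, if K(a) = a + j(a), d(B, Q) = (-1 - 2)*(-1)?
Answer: -86998/5 ≈ -17400.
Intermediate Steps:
d(B, Q) = 3 (d(B, Q) = -3*(-1) = 3)
t(z) = 4/(-8 + z)
j(l) = -4*l²/5 (j(l) = (4/(-8 + 3))*l² = (4/(-5))*l² = (4*(-⅕))*l² = -4*l²/5)
K(a) = a - 4*a²/5
K(13)*143 + 75 = ((⅕)*13*(5 - 4*13))*143 + 75 = ((⅕)*13*(5 - 52))*143 + 75 = ((⅕)*13*(-47))*143 + 75 = -611/5*143 + 75 = -87373/5 + 75 = -86998/5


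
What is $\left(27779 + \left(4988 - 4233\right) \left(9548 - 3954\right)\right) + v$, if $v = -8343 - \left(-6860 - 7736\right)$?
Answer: $4257502$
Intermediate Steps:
$v = 6253$ ($v = -8343 - -14596 = -8343 + 14596 = 6253$)
$\left(27779 + \left(4988 - 4233\right) \left(9548 - 3954\right)\right) + v = \left(27779 + \left(4988 - 4233\right) \left(9548 - 3954\right)\right) + 6253 = \left(27779 + 755 \cdot 5594\right) + 6253 = \left(27779 + 4223470\right) + 6253 = 4251249 + 6253 = 4257502$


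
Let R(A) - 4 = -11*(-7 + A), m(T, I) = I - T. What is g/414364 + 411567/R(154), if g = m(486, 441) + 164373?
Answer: -42568371831/167092283 ≈ -254.76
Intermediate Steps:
R(A) = 81 - 11*A (R(A) = 4 - 11*(-7 + A) = 4 + (77 - 11*A) = 81 - 11*A)
g = 164328 (g = (441 - 1*486) + 164373 = (441 - 486) + 164373 = -45 + 164373 = 164328)
g/414364 + 411567/R(154) = 164328/414364 + 411567/(81 - 11*154) = 164328*(1/414364) + 411567/(81 - 1694) = 41082/103591 + 411567/(-1613) = 41082/103591 + 411567*(-1/1613) = 41082/103591 - 411567/1613 = -42568371831/167092283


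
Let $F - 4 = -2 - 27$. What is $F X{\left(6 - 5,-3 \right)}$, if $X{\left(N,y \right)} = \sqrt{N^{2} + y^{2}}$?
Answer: $- 25 \sqrt{10} \approx -79.057$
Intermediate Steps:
$F = -25$ ($F = 4 - 29 = -25$)
$F X{\left(6 - 5,-3 \right)} = - 25 \sqrt{\left(6 - 5\right)^{2} + \left(-3\right)^{2}} = - 25 \sqrt{1^{2} + 9} = - 25 \sqrt{1 + 9} = - 25 \sqrt{10}$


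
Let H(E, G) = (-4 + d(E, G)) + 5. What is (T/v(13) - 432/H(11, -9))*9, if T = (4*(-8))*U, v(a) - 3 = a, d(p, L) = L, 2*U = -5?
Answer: 531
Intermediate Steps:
U = -5/2 (U = (½)*(-5) = -5/2 ≈ -2.5000)
v(a) = 3 + a
H(E, G) = 1 + G (H(E, G) = (-4 + G) + 5 = 1 + G)
T = 80 (T = (4*(-8))*(-5/2) = -32*(-5/2) = 80)
(T/v(13) - 432/H(11, -9))*9 = (80/(3 + 13) - 432/(1 - 9))*9 = (80/16 - 432/(-8))*9 = (80*(1/16) - 432*(-⅛))*9 = (5 + 54)*9 = 59*9 = 531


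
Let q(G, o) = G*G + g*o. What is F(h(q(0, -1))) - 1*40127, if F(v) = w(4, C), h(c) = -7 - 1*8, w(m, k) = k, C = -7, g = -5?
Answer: -40134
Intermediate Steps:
q(G, o) = G**2 - 5*o (q(G, o) = G*G - 5*o = G**2 - 5*o)
h(c) = -15 (h(c) = -7 - 8 = -15)
F(v) = -7
F(h(q(0, -1))) - 1*40127 = -7 - 1*40127 = -7 - 40127 = -40134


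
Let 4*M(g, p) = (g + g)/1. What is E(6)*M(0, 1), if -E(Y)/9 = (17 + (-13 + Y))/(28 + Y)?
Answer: 0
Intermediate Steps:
M(g, p) = g/2 (M(g, p) = ((g + g)/1)/4 = ((2*g)*1)/4 = (2*g)/4 = g/2)
E(Y) = -9*(4 + Y)/(28 + Y) (E(Y) = -9*(17 + (-13 + Y))/(28 + Y) = -9*(4 + Y)/(28 + Y))
E(6)*M(0, 1) = (9*(-4 - 1*6)/(28 + 6))*((½)*0) = (9*(-4 - 6)/34)*0 = (9*(1/34)*(-10))*0 = -45/17*0 = 0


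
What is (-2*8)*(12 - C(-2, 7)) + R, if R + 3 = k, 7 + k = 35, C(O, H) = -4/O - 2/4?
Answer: -143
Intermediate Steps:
C(O, H) = -1/2 - 4/O (C(O, H) = -4/O - 2*1/4 = -4/O - 1/2 = -1/2 - 4/O)
k = 28 (k = -7 + 35 = 28)
R = 25 (R = -3 + 28 = 25)
(-2*8)*(12 - C(-2, 7)) + R = (-2*8)*(12 - (-8 - 1*(-2))/(2*(-2))) + 25 = -16*(12 - (-1)*(-8 + 2)/(2*2)) + 25 = -16*(12 - (-1)*(-6)/(2*2)) + 25 = -16*(12 - 1*3/2) + 25 = -16*(12 - 3/2) + 25 = -16*21/2 + 25 = -168 + 25 = -143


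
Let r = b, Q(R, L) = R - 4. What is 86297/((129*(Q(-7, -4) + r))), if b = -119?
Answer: -86297/16770 ≈ -5.1459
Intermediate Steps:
Q(R, L) = -4 + R
r = -119
86297/((129*(Q(-7, -4) + r))) = 86297/((129*((-4 - 7) - 119))) = 86297/((129*(-11 - 119))) = 86297/((129*(-130))) = 86297/(-16770) = 86297*(-1/16770) = -86297/16770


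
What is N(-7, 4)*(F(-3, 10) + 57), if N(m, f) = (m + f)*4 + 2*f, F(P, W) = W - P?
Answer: -280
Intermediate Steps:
N(m, f) = 4*m + 6*f (N(m, f) = (f + m)*4 + 2*f = (4*f + 4*m) + 2*f = 4*m + 6*f)
N(-7, 4)*(F(-3, 10) + 57) = (4*(-7) + 6*4)*((10 - 1*(-3)) + 57) = (-28 + 24)*((10 + 3) + 57) = -4*(13 + 57) = -4*70 = -280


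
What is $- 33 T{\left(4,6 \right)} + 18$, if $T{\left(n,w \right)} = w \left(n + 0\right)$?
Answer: $-774$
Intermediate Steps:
$T{\left(n,w \right)} = n w$ ($T{\left(n,w \right)} = w n = n w$)
$- 33 T{\left(4,6 \right)} + 18 = - 33 \cdot 4 \cdot 6 + 18 = \left(-33\right) 24 + 18 = -792 + 18 = -774$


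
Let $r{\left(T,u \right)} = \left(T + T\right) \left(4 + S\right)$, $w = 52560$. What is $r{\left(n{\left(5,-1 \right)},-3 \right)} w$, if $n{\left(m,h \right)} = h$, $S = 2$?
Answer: $-630720$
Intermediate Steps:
$r{\left(T,u \right)} = 12 T$ ($r{\left(T,u \right)} = \left(T + T\right) \left(4 + 2\right) = 2 T 6 = 12 T$)
$r{\left(n{\left(5,-1 \right)},-3 \right)} w = 12 \left(-1\right) 52560 = \left(-12\right) 52560 = -630720$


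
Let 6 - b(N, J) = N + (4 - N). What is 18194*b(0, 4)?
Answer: 36388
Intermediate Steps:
b(N, J) = 2 (b(N, J) = 6 - (N + (4 - N)) = 6 - 1*4 = 6 - 4 = 2)
18194*b(0, 4) = 18194*2 = 36388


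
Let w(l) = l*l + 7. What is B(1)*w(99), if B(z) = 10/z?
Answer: 98080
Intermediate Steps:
w(l) = 7 + l² (w(l) = l² + 7 = 7 + l²)
B(1)*w(99) = (10/1)*(7 + 99²) = (10*1)*(7 + 9801) = 10*9808 = 98080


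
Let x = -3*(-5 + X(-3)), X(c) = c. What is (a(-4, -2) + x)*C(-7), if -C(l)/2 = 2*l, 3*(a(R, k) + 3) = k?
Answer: 1708/3 ≈ 569.33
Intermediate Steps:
a(R, k) = -3 + k/3
C(l) = -4*l
x = 24 (x = -3*(-5 - 3) = -3*(-8) = 24)
(a(-4, -2) + x)*C(-7) = ((-3 + (⅓)*(-2)) + 24)*(-4*(-7)) = ((-3 - ⅔) + 24)*28 = (-11/3 + 24)*28 = (61/3)*28 = 1708/3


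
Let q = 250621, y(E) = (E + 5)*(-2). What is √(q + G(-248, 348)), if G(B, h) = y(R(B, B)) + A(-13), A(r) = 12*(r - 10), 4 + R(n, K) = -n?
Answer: √249847 ≈ 499.85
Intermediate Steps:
R(n, K) = -4 - n
y(E) = -10 - 2*E (y(E) = (5 + E)*(-2) = -10 - 2*E)
A(r) = -120 + 12*r (A(r) = 12*(-10 + r) = -120 + 12*r)
G(B, h) = -278 + 2*B (G(B, h) = (-10 - 2*(-4 - B)) + (-120 + 12*(-13)) = (-10 + (8 + 2*B)) + (-120 - 156) = (-2 + 2*B) - 276 = -278 + 2*B)
√(q + G(-248, 348)) = √(250621 + (-278 + 2*(-248))) = √(250621 + (-278 - 496)) = √(250621 - 774) = √249847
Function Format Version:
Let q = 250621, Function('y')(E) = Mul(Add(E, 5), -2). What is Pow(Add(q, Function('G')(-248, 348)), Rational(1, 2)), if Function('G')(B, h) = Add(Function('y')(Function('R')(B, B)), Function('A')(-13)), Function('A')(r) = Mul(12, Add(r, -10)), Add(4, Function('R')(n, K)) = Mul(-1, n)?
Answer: Pow(249847, Rational(1, 2)) ≈ 499.85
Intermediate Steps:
Function('R')(n, K) = Add(-4, Mul(-1, n))
Function('y')(E) = Add(-10, Mul(-2, E)) (Function('y')(E) = Mul(Add(5, E), -2) = Add(-10, Mul(-2, E)))
Function('A')(r) = Add(-120, Mul(12, r)) (Function('A')(r) = Mul(12, Add(-10, r)) = Add(-120, Mul(12, r)))
Function('G')(B, h) = Add(-278, Mul(2, B)) (Function('G')(B, h) = Add(Add(-10, Mul(-2, Add(-4, Mul(-1, B)))), Add(-120, Mul(12, -13))) = Add(Add(-10, Add(8, Mul(2, B))), Add(-120, -156)) = Add(Add(-2, Mul(2, B)), -276) = Add(-278, Mul(2, B)))
Pow(Add(q, Function('G')(-248, 348)), Rational(1, 2)) = Pow(Add(250621, Add(-278, Mul(2, -248))), Rational(1, 2)) = Pow(Add(250621, Add(-278, -496)), Rational(1, 2)) = Pow(Add(250621, -774), Rational(1, 2)) = Pow(249847, Rational(1, 2))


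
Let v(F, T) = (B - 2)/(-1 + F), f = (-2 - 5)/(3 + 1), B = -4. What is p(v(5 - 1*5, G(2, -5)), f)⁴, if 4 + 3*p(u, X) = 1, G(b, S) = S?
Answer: 1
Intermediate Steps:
f = -7/4 ≈ -1.7500
v(F, T) = -6/(-1 + F) (v(F, T) = (-4 - 2)/(-1 + F) = -6/(-1 + F))
p(u, X) = -1 (p(u, X) = -4/3 + (⅓)*1 = -4/3 + ⅓ = -1)
p(v(5 - 1*5, G(2, -5)), f)⁴ = (-1)⁴ = 1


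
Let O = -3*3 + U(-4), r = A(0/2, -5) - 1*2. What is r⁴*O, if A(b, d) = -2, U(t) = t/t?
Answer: -2048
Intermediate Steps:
U(t) = 1
r = -4 (r = -2 - 1*2 = -2 - 2 = -4)
O = -8 (O = -3*3 + 1 = -9 + 1 = -8)
r⁴*O = (-4)⁴*(-8) = 256*(-8) = -2048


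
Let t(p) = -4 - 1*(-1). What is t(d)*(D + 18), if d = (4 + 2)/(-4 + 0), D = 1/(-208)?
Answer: -11229/208 ≈ -53.986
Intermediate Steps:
D = -1/208 ≈ -0.0048077
d = -3/2 (d = 6/(-4) = 6*(-1/4) = -3/2 ≈ -1.5000)
t(p) = -3 (t(p) = -4 + 1 = -3)
t(d)*(D + 18) = -3*(-1/208 + 18) = -3*3743/208 = -11229/208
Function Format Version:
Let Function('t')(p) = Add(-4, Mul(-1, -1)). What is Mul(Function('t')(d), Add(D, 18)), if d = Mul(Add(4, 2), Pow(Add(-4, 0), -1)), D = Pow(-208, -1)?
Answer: Rational(-11229, 208) ≈ -53.986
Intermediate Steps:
D = Rational(-1, 208) ≈ -0.0048077
d = Rational(-3, 2) (d = Mul(6, Pow(-4, -1)) = Mul(6, Rational(-1, 4)) = Rational(-3, 2) ≈ -1.5000)
Function('t')(p) = -3 (Function('t')(p) = Add(-4, 1) = -3)
Mul(Function('t')(d), Add(D, 18)) = Mul(-3, Add(Rational(-1, 208), 18)) = Mul(-3, Rational(3743, 208)) = Rational(-11229, 208)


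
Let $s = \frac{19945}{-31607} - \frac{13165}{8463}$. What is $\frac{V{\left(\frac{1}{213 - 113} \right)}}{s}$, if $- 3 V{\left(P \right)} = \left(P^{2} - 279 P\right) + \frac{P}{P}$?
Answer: $- \frac{1595934747953}{5849006900000} \approx -0.27286$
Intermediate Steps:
$s = - \frac{584900690}{267490041}$ ($s = 19945 \left(- \frac{1}{31607}\right) - \frac{13165}{8463} = - \frac{19945}{31607} - \frac{13165}{8463} = - \frac{584900690}{267490041} \approx -2.1866$)
$V{\left(P \right)} = - \frac{1}{3} + 93 P - \frac{P^{2}}{3}$ ($V{\left(P \right)} = - \frac{\left(P^{2} - 279 P\right) + \frac{P}{P}}{3} = - \frac{\left(P^{2} - 279 P\right) + 1}{3} = - \frac{1 + P^{2} - 279 P}{3} = - \frac{1}{3} + 93 P - \frac{P^{2}}{3}$)
$\frac{V{\left(\frac{1}{213 - 113} \right)}}{s} = \frac{- \frac{1}{3} + \frac{93}{213 - 113} - \frac{\left(\frac{1}{213 - 113}\right)^{2}}{3}}{- \frac{584900690}{267490041}} = \left(- \frac{1}{3} + \frac{93}{100} - \frac{\left(\frac{1}{100}\right)^{2}}{3}\right) \left(- \frac{267490041}{584900690}\right) = \left(- \frac{1}{3} + 93 \cdot \frac{1}{100} - \frac{1}{3 \cdot 10000}\right) \left(- \frac{267490041}{584900690}\right) = \left(- \frac{1}{3} + \frac{93}{100} - \frac{1}{30000}\right) \left(- \frac{267490041}{584900690}\right) = \frac{17899}{30000} \left(- \frac{267490041}{584900690}\right) = - \frac{1595934747953}{5849006900000}$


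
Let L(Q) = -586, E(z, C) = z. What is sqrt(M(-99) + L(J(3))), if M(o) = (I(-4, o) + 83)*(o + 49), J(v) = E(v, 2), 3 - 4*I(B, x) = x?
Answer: I*sqrt(6011) ≈ 77.531*I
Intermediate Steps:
I(B, x) = 3/4 - x/4
J(v) = v
M(o) = (49 + o)*(335/4 - o/4) (M(o) = ((3/4 - o/4) + 83)*(o + 49) = (335/4 - o/4)*(49 + o) = (49 + o)*(335/4 - o/4))
sqrt(M(-99) + L(J(3))) = sqrt((16415/4 - 1/4*(-99)**2 + (143/2)*(-99)) - 586) = sqrt((16415/4 - 1/4*9801 - 14157/2) - 586) = sqrt((16415/4 - 9801/4 - 14157/2) - 586) = sqrt(-5425 - 586) = sqrt(-6011) = I*sqrt(6011)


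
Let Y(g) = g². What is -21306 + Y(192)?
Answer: 15558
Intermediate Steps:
-21306 + Y(192) = -21306 + 192² = -21306 + 36864 = 15558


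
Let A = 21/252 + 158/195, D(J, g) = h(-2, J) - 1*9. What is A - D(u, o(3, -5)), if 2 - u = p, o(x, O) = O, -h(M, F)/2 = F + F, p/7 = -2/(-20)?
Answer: 11773/780 ≈ 15.094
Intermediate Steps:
p = 7/10 (p = 7*(-2/(-20)) = 7*(-2*(-1/20)) = 7*(1/10) = 7/10 ≈ 0.70000)
h(M, F) = -4*F (h(M, F) = -2*(F + F) = -4*F)
u = 13/10 (u = 2 - 1*7/10 = 2 - 7/10 = 13/10 ≈ 1.3000)
D(J, g) = -9 - 4*J (D(J, g) = -4*J - 1*9 = -4*J - 9 = -9 - 4*J)
A = 697/780 (A = 21*(1/252) + 158*(1/195) = 1/12 + 158/195 = 697/780 ≈ 0.89359)
A - D(u, o(3, -5)) = 697/780 - (-9 - 4*13/10) = 697/780 - (-9 - 26/5) = 697/780 - 1*(-71/5) = 697/780 + 71/5 = 11773/780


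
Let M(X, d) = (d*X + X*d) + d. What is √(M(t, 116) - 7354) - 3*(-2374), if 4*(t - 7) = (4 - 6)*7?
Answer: 7122 + 3*I*√714 ≈ 7122.0 + 80.162*I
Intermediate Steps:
t = 7/2 (t = 7 + ((4 - 6)*7)/4 = 7 + (-2*7)/4 = 7 + (¼)*(-14) = 7 - 7/2 = 7/2 ≈ 3.5000)
M(X, d) = d + 2*X*d (M(X, d) = (X*d + X*d) + d = 2*X*d + d = d + 2*X*d)
√(M(t, 116) - 7354) - 3*(-2374) = √(116*(1 + 2*(7/2)) - 7354) - 3*(-2374) = √(116*(1 + 7) - 7354) - 1*(-7122) = √(116*8 - 7354) + 7122 = √(928 - 7354) + 7122 = √(-6426) + 7122 = 3*I*√714 + 7122 = 7122 + 3*I*√714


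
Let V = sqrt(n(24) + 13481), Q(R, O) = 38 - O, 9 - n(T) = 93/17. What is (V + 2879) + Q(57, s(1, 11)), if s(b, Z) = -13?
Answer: 2930 + sqrt(3897029)/17 ≈ 3046.1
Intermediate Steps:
n(T) = 60/17 (n(T) = 9 - 93/17 = 60/17)
V = sqrt(3897029)/17 (V = sqrt(60/17 + 13481) = sqrt(229237/17) = sqrt(3897029)/17 ≈ 116.12)
(V + 2879) + Q(57, s(1, 11)) = (sqrt(3897029)/17 + 2879) + (38 - 1*(-13)) = (2879 + sqrt(3897029)/17) + (38 + 13) = (2879 + sqrt(3897029)/17) + 51 = 2930 + sqrt(3897029)/17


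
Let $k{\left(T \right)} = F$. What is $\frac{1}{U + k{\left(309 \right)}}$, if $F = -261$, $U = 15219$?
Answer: $\frac{1}{14958} \approx 6.6854 \cdot 10^{-5}$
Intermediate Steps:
$k{\left(T \right)} = -261$
$\frac{1}{U + k{\left(309 \right)}} = \frac{1}{15219 - 261} = \frac{1}{14958}$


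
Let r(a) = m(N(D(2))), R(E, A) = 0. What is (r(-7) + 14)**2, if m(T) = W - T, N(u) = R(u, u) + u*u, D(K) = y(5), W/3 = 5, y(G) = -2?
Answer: 625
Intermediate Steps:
W = 15 (W = 3*5 = 15)
D(K) = -2
N(u) = u**2 (N(u) = 0 + u*u = 0 + u**2 = u**2)
m(T) = 15 - T
r(a) = 11 (r(a) = 15 - 1*(-2)**2 = 15 - 1*4 = 15 - 4 = 11)
(r(-7) + 14)**2 = (11 + 14)**2 = 25**2 = 625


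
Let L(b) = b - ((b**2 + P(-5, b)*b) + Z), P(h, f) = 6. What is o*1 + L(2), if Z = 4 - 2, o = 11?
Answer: -5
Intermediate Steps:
Z = 2
L(b) = -2 - b**2 - 5*b (L(b) = b - ((b**2 + 6*b) + 2) = b - (2 + b**2 + 6*b) = b + (-2 - b**2 - 6*b) = -2 - b**2 - 5*b)
o*1 + L(2) = 11*1 + (-2 - 1*2**2 - 5*2) = 11 + (-2 - 1*4 - 10) = 11 + (-2 - 4 - 10) = 11 - 16 = -5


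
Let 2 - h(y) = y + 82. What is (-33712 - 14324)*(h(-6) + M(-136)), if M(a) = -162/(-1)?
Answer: -4227168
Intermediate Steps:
h(y) = -80 - y (h(y) = 2 - (y + 82) = 2 - (82 + y) = 2 + (-82 - y) = -80 - y)
M(a) = 162 (M(a) = -162*(-1) = 162)
(-33712 - 14324)*(h(-6) + M(-136)) = (-33712 - 14324)*((-80 - 1*(-6)) + 162) = -48036*((-80 + 6) + 162) = -48036*(-74 + 162) = -48036*88 = -4227168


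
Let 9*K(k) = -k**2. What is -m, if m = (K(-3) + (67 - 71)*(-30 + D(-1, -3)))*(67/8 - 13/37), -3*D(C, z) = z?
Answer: -273125/296 ≈ -922.72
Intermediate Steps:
D(C, z) = -z/3
K(k) = -k**2/9 (K(k) = (-k**2)/9 = -k**2/9)
m = 273125/296 (m = (-1/9*(-3)**2 + (67 - 71)*(-30 - 1/3*(-3)))*(67/8 - 13/37) = (-1/9*9 - 4*(-30 + 1))*(67*(1/8) - 13*1/37) = (-1 - 4*(-29))*(67/8 - 13/37) = (-1 + 116)*(2375/296) = 115*(2375/296) = 273125/296 ≈ 922.72)
-m = -1*273125/296 = -273125/296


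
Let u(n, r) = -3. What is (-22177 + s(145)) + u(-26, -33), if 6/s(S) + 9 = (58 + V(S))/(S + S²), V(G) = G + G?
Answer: -24243470/1093 ≈ -22181.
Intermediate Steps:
V(G) = 2*G
s(S) = 6/(-9 + (58 + 2*S)/(S + S²))
(-22177 + s(145)) + u(-26, -33) = (-22177 - 6*145*(1 + 145)/(-58 + 7*145 + 9*145²)) - 3 = (-22177 - 6*145*146/(-58 + 1015 + 9*21025)) - 3 = (-22177 - 6*145*146/(-58 + 1015 + 189225)) - 3 = (-22177 - 6*145*146/190182) - 3 = (-22177 - 6*145*1/190182*146) - 3 = (-22177 - 730/1093) - 3 = -24240191/1093 - 3 = -24243470/1093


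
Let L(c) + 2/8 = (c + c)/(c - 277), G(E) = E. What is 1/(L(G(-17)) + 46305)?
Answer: 588/27227261 ≈ 2.1596e-5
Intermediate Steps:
L(c) = -¼ + 2*c/(-277 + c) (L(c) = -¼ + (c + c)/(c - 277) = -¼ + (2*c)/(-277 + c) = -¼ + 2*c/(-277 + c))
1/(L(G(-17)) + 46305) = 1/((277 + 7*(-17))/(4*(-277 - 17)) + 46305) = 1/((¼)*(277 - 119)/(-294) + 46305) = 1/((¼)*(-1/294)*158 + 46305) = 1/(-79/588 + 46305) = 1/(27227261/588) = 588/27227261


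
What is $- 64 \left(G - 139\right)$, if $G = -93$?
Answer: $14848$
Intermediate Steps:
$- 64 \left(G - 139\right) = - 64 \left(-93 - 139\right) = \left(-64\right) \left(-232\right) = 14848$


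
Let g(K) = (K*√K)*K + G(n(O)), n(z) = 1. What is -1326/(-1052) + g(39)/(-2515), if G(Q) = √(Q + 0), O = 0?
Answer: 1666919/1322890 - 1521*√39/2515 ≈ -2.5167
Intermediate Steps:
G(Q) = √Q
g(K) = 1 + K^(5/2) (g(K) = (K*√K)*K + √1 = K^(3/2)*K + 1 = K^(5/2) + 1 = 1 + K^(5/2))
-1326/(-1052) + g(39)/(-2515) = -1326/(-1052) + (1 + 39^(5/2))/(-2515) = -1326*(-1/1052) + (1 + 1521*√39)*(-1/2515) = 663/526 + (-1/2515 - 1521*√39/2515) = 1666919/1322890 - 1521*√39/2515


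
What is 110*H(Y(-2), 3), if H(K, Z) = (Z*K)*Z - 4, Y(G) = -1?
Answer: -1430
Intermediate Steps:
H(K, Z) = -4 + K*Z² (H(K, Z) = (K*Z)*Z - 4 = K*Z² - 4 = -4 + K*Z²)
110*H(Y(-2), 3) = 110*(-4 - 1*3²) = 110*(-4 - 1*9) = 110*(-4 - 9) = 110*(-13) = -1430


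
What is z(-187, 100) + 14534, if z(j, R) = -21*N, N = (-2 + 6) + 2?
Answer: 14408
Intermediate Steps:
N = 6 (N = 4 + 2 = 6)
z(j, R) = -126 (z(j, R) = -21*6 = -126)
z(-187, 100) + 14534 = -126 + 14534 = 14408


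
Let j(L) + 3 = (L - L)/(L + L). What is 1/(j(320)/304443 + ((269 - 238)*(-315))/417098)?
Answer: -42327522138/991379063 ≈ -42.696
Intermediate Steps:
j(L) = -3 (j(L) = -3 + (L - L)/(L + L) = -3 + 0/((2*L)) = -3 + 0*(1/(2*L)) = -3 + 0 = -3)
1/(j(320)/304443 + ((269 - 238)*(-315))/417098) = 1/(-3/304443 + ((269 - 238)*(-315))/417098) = 1/(-3*1/304443 + (31*(-315))*(1/417098)) = 1/(-1/101481 - 9765*1/417098) = 1/(-1/101481 - 9765/417098) = 1/(-991379063/42327522138) = -42327522138/991379063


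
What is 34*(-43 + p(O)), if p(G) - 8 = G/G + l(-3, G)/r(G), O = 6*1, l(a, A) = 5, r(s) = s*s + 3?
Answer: -44914/39 ≈ -1151.6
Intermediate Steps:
r(s) = 3 + s**2 (r(s) = s**2 + 3 = 3 + s**2)
O = 6
p(G) = 9 + 5/(3 + G**2) (p(G) = 8 + (G/G + 5/(3 + G**2)) = 8 + (1 + 5/(3 + G**2)) = 9 + 5/(3 + G**2))
34*(-43 + p(O)) = 34*(-43 + (32 + 9*6**2)/(3 + 6**2)) = 34*(-43 + (32 + 9*36)/(3 + 36)) = 34*(-43 + (32 + 324)/39) = 34*(-43 + (1/39)*356) = 34*(-43 + 356/39) = 34*(-1321/39) = -44914/39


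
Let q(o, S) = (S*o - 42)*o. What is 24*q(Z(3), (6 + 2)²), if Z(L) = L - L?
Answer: 0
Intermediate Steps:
Z(L) = 0
q(o, S) = o*(-42 + S*o) (q(o, S) = (-42 + S*o)*o = o*(-42 + S*o))
24*q(Z(3), (6 + 2)²) = 24*(0*(-42 + (6 + 2)²*0)) = 24*(0*(-42 + 8²*0)) = 24*(0*(-42 + 64*0)) = 24*(0*(-42 + 0)) = 24*(0*(-42)) = 24*0 = 0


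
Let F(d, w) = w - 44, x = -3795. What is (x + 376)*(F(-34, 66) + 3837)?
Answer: -13193921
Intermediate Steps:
F(d, w) = -44 + w
(x + 376)*(F(-34, 66) + 3837) = (-3795 + 376)*((-44 + 66) + 3837) = -3419*(22 + 3837) = -3419*3859 = -13193921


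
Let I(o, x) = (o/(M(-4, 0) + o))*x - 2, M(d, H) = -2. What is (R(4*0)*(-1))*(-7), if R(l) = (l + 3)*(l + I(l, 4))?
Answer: -42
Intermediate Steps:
I(o, x) = -2 + o*x/(-2 + o) (I(o, x) = (o/(-2 + o))*x - 2 = o*x/(-2 + o) - 2 = -2 + o*x/(-2 + o))
R(l) = (3 + l)*(l + (4 + 2*l)/(-2 + l)) (R(l) = (l + 3)*(l + (4 - 2*l + l*4)/(-2 + l)) = (3 + l)*(l + (4 - 2*l + 4*l)/(-2 + l)) = (3 + l)*(l + (4 + 2*l)/(-2 + l)))
(R(4*0)*(-1))*(-7) = (((12 + (4*0)**3 + 3*(4*0)**2 + 4*(4*0))/(-2 + 4*0))*(-1))*(-7) = (((12 + 0**3 + 3*0**2 + 4*0)/(-2 + 0))*(-1))*(-7) = (((12 + 0 + 3*0 + 0)/(-2))*(-1))*(-7) = (-(12 + 0 + 0 + 0)/2*(-1))*(-7) = (-1/2*12*(-1))*(-7) = -6*(-1)*(-7) = 6*(-7) = -42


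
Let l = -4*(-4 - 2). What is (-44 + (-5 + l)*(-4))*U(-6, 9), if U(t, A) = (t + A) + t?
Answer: 360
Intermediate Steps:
l = 24 (l = -4*(-6) = 24)
U(t, A) = A + 2*t (U(t, A) = (A + t) + t = A + 2*t)
(-44 + (-5 + l)*(-4))*U(-6, 9) = (-44 + (-5 + 24)*(-4))*(9 + 2*(-6)) = (-44 + 19*(-4))*(9 - 12) = (-44 - 76)*(-3) = -120*(-3) = 360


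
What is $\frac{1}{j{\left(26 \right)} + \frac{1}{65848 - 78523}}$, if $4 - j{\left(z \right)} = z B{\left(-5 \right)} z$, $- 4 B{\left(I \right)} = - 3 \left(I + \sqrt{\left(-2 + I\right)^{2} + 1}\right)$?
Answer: $- \frac{203952309600}{514574295782137} - \frac{407262009375 \sqrt{2}}{1029148591564274} \approx -0.00095599$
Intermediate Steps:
$B{\left(I \right)} = \frac{3 I}{4} + \frac{3 \sqrt{1 + \left(-2 + I\right)^{2}}}{4}$ ($B{\left(I \right)} = - \frac{\left(-3\right) \left(I + \sqrt{\left(-2 + I\right)^{2} + 1}\right)}{4} = - \frac{\left(-3\right) \left(I + \sqrt{1 + \left(-2 + I\right)^{2}}\right)}{4} = - \frac{- 3 I - 3 \sqrt{1 + \left(-2 + I\right)^{2}}}{4} = \frac{3 I}{4} + \frac{3 \sqrt{1 + \left(-2 + I\right)^{2}}}{4}$)
$j{\left(z \right)} = 4 - z^{2} \left(- \frac{15}{4} + \frac{15 \sqrt{2}}{4}\right)$ ($j{\left(z \right)} = 4 - z \left(\frac{3}{4} \left(-5\right) + \frac{3 \sqrt{1 + \left(-2 - 5\right)^{2}}}{4}\right) z = 4 - z \left(- \frac{15}{4} + \frac{3 \sqrt{1 + \left(-7\right)^{2}}}{4}\right) z = 4 - z \left(- \frac{15}{4} + \frac{3 \sqrt{1 + 49}}{4}\right) z = 4 - z \left(- \frac{15}{4} + \frac{3 \sqrt{50}}{4}\right) z = 4 - z \left(- \frac{15}{4} + \frac{3 \cdot 5 \sqrt{2}}{4}\right) z = 4 - z \left(- \frac{15}{4} + \frac{15 \sqrt{2}}{4}\right) z = 4 - z^{2} \left(- \frac{15}{4} + \frac{15 \sqrt{2}}{4}\right)$)
$\frac{1}{j{\left(26 \right)} + \frac{1}{65848 - 78523}} = \frac{1}{\left(4 + \frac{15 \cdot 26^{2} \left(1 - \sqrt{2}\right)}{4}\right) + \frac{1}{65848 - 78523}} = \frac{1}{\left(4 + \frac{15}{4} \cdot 676 \left(1 - \sqrt{2}\right)\right) + \frac{1}{-12675}} = \frac{1}{\left(4 + \left(2535 - 2535 \sqrt{2}\right)\right) - \frac{1}{12675}} = \frac{1}{\left(2539 - 2535 \sqrt{2}\right) - \frac{1}{12675}} = \frac{1}{\frac{32181824}{12675} - 2535 \sqrt{2}}$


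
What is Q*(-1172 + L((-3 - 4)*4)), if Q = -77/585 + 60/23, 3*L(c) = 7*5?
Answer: -116018249/40365 ≈ -2874.2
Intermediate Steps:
L(c) = 35/3 (L(c) = (7*5)/3 = (⅓)*35 = 35/3)
Q = 33329/13455 (Q = -77*1/585 + 60*(1/23) = -77/585 + 60/23 = 33329/13455 ≈ 2.4771)
Q*(-1172 + L((-3 - 4)*4)) = 33329*(-1172 + 35/3)/13455 = (33329/13455)*(-3481/3) = -116018249/40365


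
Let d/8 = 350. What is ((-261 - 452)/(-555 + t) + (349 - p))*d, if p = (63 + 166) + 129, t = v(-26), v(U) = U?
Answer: -1806400/83 ≈ -21764.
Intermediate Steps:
d = 2800 (d = 8*350 = 2800)
t = -26
p = 358 (p = 229 + 129 = 358)
((-261 - 452)/(-555 + t) + (349 - p))*d = ((-261 - 452)/(-555 - 26) + (349 - 1*358))*2800 = (-713/(-581) + (349 - 358))*2800 = (-713*(-1/581) - 9)*2800 = (713/581 - 9)*2800 = -4516/581*2800 = -1806400/83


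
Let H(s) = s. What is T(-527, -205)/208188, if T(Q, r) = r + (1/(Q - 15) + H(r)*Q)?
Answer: 58443859/112837896 ≈ 0.51795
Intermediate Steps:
T(Q, r) = r + 1/(-15 + Q) + Q*r (T(Q, r) = r + (1/(Q - 15) + r*Q) = r + (1/(-15 + Q) + Q*r) = r + 1/(-15 + Q) + Q*r)
T(-527, -205)/208188 = ((1 - 15*(-205) - 205*(-527)² - 14*(-527)*(-205))/(-15 - 527))/208188 = ((1 + 3075 - 205*277729 - 1512490)/(-542))*(1/208188) = -(1 + 3075 - 56934445 - 1512490)/542*(1/208188) = -1/542*(-58443859)*(1/208188) = (58443859/542)*(1/208188) = 58443859/112837896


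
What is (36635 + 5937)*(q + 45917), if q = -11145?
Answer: 1480313584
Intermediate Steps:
(36635 + 5937)*(q + 45917) = (36635 + 5937)*(-11145 + 45917) = 42572*34772 = 1480313584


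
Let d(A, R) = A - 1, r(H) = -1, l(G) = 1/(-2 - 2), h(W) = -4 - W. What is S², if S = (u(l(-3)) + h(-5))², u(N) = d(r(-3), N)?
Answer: 1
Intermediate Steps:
l(G) = -¼ (l(G) = 1/(-4) = -¼)
d(A, R) = -1 + A
u(N) = -2 (u(N) = -1 - 1 = -2)
S = 1 (S = (-2 + (-4 - 1*(-5)))² = (-2 + (-4 + 5))² = (-2 + 1)² = (-1)² = 1)
S² = 1² = 1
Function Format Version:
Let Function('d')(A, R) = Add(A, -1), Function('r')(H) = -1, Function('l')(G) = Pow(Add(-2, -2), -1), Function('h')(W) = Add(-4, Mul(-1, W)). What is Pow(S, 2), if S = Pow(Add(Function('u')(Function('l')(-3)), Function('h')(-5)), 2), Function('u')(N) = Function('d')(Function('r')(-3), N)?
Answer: 1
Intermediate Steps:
Function('l')(G) = Rational(-1, 4) (Function('l')(G) = Pow(-4, -1) = Rational(-1, 4))
Function('d')(A, R) = Add(-1, A)
Function('u')(N) = -2 (Function('u')(N) = Add(-1, -1) = -2)
S = 1 (S = Pow(Add(-2, Add(-4, Mul(-1, -5))), 2) = Pow(Add(-2, Add(-4, 5)), 2) = Pow(Add(-2, 1), 2) = Pow(-1, 2) = 1)
Pow(S, 2) = Pow(1, 2) = 1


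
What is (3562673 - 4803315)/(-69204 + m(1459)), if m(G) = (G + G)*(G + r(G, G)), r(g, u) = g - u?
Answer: -47717/161083 ≈ -0.29623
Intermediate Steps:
m(G) = 2*G² (m(G) = (G + G)*(G + (G - G)) = (2*G)*(G + 0) = (2*G)*G = 2*G²)
(3562673 - 4803315)/(-69204 + m(1459)) = (3562673 - 4803315)/(-69204 + 2*1459²) = -1240642/(-69204 + 2*2128681) = -1240642/(-69204 + 4257362) = -1240642/4188158 = -1240642*1/4188158 = -47717/161083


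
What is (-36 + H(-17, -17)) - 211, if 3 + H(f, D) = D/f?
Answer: -249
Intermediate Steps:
H(f, D) = -3 + D/f
(-36 + H(-17, -17)) - 211 = (-36 + (-3 - 17/(-17))) - 211 = (-36 + (-3 - 17*(-1/17))) - 211 = (-36 + (-3 + 1)) - 211 = (-36 - 2) - 211 = -38 - 211 = -249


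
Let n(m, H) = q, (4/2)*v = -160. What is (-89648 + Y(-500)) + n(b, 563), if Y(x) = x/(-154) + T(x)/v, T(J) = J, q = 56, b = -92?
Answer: -27591411/308 ≈ -89583.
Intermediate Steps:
v = -80 (v = (1/2)*(-160) = -80)
n(m, H) = 56
Y(x) = -117*x/6160 (Y(x) = x/(-154) + x/(-80) = x*(-1/154) + x*(-1/80) = -x/154 - x/80 = -117*x/6160)
(-89648 + Y(-500)) + n(b, 563) = (-89648 - 117/6160*(-500)) + 56 = (-89648 + 2925/308) + 56 = -27608659/308 + 56 = -27591411/308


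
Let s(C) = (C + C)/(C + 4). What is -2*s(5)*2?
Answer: -40/9 ≈ -4.4444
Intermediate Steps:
s(C) = 2*C/(4 + C) (s(C) = (2*C)/(4 + C) = 2*C/(4 + C))
-2*s(5)*2 = -4*5/(4 + 5)*2 = -4*5/9*2 = -2*10/9*2 = -20/9*2 = -40/9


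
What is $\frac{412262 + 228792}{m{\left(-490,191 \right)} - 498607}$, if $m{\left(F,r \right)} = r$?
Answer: $- \frac{320527}{249208} \approx -1.2862$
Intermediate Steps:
$\frac{412262 + 228792}{m{\left(-490,191 \right)} - 498607} = \frac{412262 + 228792}{191 - 498607} = \frac{641054}{-498416} = 641054 \left(- \frac{1}{498416}\right) = - \frac{320527}{249208}$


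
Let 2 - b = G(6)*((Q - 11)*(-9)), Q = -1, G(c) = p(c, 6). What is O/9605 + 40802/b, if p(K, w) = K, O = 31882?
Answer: -10920807/182495 ≈ -59.842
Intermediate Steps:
G(c) = c
b = -646 (b = 2 - 6*(-1 - 11)*(-9) = 2 - 6*(-12*(-9)) = 2 - 6*108 = 2 - 1*648 = 2 - 648 = -646)
O/9605 + 40802/b = 31882/9605 + 40802/(-646) = 31882*(1/9605) + 40802*(-1/646) = 31882/9605 - 20401/323 = -10920807/182495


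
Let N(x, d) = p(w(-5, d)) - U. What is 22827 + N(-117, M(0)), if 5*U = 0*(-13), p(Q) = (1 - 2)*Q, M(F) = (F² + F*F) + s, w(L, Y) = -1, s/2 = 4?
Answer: 22828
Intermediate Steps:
s = 8 (s = 2*4 = 8)
M(F) = 8 + 2*F² (M(F) = (F² + F*F) + 8 = (F² + F²) + 8 = 2*F² + 8 = 8 + 2*F²)
p(Q) = -Q
U = 0 (U = (0*(-13))/5 = (⅕)*0 = 0)
N(x, d) = 1 (N(x, d) = -1*(-1) - 1*0 = 1 + 0 = 1)
22827 + N(-117, M(0)) = 22827 + 1 = 22828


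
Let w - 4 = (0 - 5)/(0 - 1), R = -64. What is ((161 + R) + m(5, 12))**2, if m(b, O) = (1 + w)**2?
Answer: 38809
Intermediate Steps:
w = 9 (w = 4 + (0 - 5)/(0 - 1) = 4 - 5/(-1) = 4 - 5*(-1) = 4 + 5 = 9)
m(b, O) = 100 (m(b, O) = (1 + 9)**2 = 10**2 = 100)
((161 + R) + m(5, 12))**2 = ((161 - 64) + 100)**2 = (97 + 100)**2 = 197**2 = 38809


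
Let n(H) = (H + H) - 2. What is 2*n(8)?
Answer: 28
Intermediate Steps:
n(H) = -2 + 2*H (n(H) = 2*H - 2 = -2 + 2*H)
2*n(8) = 2*(-2 + 2*8) = 2*(-2 + 16) = 2*14 = 28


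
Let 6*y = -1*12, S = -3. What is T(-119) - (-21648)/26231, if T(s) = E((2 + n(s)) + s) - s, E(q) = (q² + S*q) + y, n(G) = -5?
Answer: 403113425/26231 ≈ 15368.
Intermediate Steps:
y = -2 (y = (-1*12)/6 = (⅙)*(-12) = -2)
E(q) = -2 + q² - 3*q (E(q) = (q² - 3*q) - 2 = -2 + q² - 3*q)
T(s) = 7 + (-3 + s)² - 4*s (T(s) = (-2 + ((2 - 5) + s)² - 3*((2 - 5) + s)) - s = (-2 + (-3 + s)² - 3*(-3 + s)) - s = (-2 + (-3 + s)² + (9 - 3*s)) - s = (7 + (-3 + s)² - 3*s) - s = 7 + (-3 + s)² - 4*s)
T(-119) - (-21648)/26231 = (16 + (-119)² - 10*(-119)) - (-21648)/26231 = (16 + 14161 + 1190) - (-21648)/26231 = 15367 - 1*(-21648/26231) = 15367 + 21648/26231 = 403113425/26231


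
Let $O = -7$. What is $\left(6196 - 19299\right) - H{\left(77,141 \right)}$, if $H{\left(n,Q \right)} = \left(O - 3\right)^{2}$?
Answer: $-13203$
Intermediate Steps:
$H{\left(n,Q \right)} = 100$ ($H{\left(n,Q \right)} = \left(-7 - 3\right)^{2} = \left(-10\right)^{2} = 100$)
$\left(6196 - 19299\right) - H{\left(77,141 \right)} = \left(6196 - 19299\right) - 100 = -13103 - 100 = -13203$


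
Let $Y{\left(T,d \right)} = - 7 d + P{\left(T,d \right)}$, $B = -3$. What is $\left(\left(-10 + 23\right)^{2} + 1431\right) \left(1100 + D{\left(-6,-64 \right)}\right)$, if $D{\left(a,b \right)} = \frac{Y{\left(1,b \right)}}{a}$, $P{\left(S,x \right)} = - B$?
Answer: $\frac{4919200}{3} \approx 1.6397 \cdot 10^{6}$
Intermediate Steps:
$P{\left(S,x \right)} = 3$ ($P{\left(S,x \right)} = \left(-1\right) \left(-3\right) = 3$)
$Y{\left(T,d \right)} = 3 - 7 d$ ($Y{\left(T,d \right)} = - 7 d + 3 = 3 - 7 d$)
$D{\left(a,b \right)} = \frac{3 - 7 b}{a}$
$\left(\left(-10 + 23\right)^{2} + 1431\right) \left(1100 + D{\left(-6,-64 \right)}\right) = \left(\left(-10 + 23\right)^{2} + 1431\right) \left(1100 + \frac{3 - -448}{-6}\right) = \left(13^{2} + 1431\right) \left(1100 - \frac{3 + 448}{6}\right) = \left(169 + 1431\right) \left(1100 - \frac{451}{6}\right) = 1600 \left(1100 - \frac{451}{6}\right) = 1600 \cdot \frac{6149}{6} = \frac{4919200}{3}$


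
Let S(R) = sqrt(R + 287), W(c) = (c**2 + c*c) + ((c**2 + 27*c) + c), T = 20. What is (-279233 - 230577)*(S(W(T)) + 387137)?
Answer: -197366313970 - 509810*sqrt(2047) ≈ -1.9739e+11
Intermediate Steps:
W(c) = 3*c**2 + 28*c (W(c) = (c**2 + c**2) + (c**2 + 28*c) = 2*c**2 + (c**2 + 28*c) = 3*c**2 + 28*c)
S(R) = sqrt(287 + R)
(-279233 - 230577)*(S(W(T)) + 387137) = (-279233 - 230577)*(sqrt(287 + 20*(28 + 3*20)) + 387137) = -509810*(sqrt(287 + 20*(28 + 60)) + 387137) = -509810*(sqrt(287 + 20*88) + 387137) = -509810*(sqrt(287 + 1760) + 387137) = -509810*(sqrt(2047) + 387137) = -509810*(387137 + sqrt(2047)) = -197366313970 - 509810*sqrt(2047)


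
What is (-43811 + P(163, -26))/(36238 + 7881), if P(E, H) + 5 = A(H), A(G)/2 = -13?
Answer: -43842/44119 ≈ -0.99372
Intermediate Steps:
A(G) = -26 (A(G) = 2*(-13) = -26)
P(E, H) = -31 (P(E, H) = -5 - 26 = -31)
(-43811 + P(163, -26))/(36238 + 7881) = (-43811 - 31)/(36238 + 7881) = -43842/44119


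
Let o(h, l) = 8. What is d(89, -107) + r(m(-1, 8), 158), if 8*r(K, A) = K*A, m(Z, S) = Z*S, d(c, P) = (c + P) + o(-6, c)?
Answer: -168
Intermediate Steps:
d(c, P) = 8 + P + c (d(c, P) = (c + P) + 8 = (P + c) + 8 = 8 + P + c)
m(Z, S) = S*Z
r(K, A) = A*K/8 (r(K, A) = (K*A)/8 = (A*K)/8 = A*K/8)
d(89, -107) + r(m(-1, 8), 158) = (8 - 107 + 89) + (⅛)*158*(8*(-1)) = -10 + (⅛)*158*(-8) = -10 - 158 = -168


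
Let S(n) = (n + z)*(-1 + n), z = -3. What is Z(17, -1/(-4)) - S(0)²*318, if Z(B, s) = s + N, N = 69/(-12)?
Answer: -5735/2 ≈ -2867.5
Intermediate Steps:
S(n) = (-1 + n)*(-3 + n) (S(n) = (n - 3)*(-1 + n) = (-3 + n)*(-1 + n) = (-1 + n)*(-3 + n))
N = -23/4 (N = 69*(-1/12) = -23/4 ≈ -5.7500)
Z(B, s) = -23/4 + s (Z(B, s) = s - 23/4 = -23/4 + s)
Z(17, -1/(-4)) - S(0)²*318 = (-23/4 - 1/(-4)) - (3 + 0² - 4*0)²*318 = (-23/4 - (-1)/4) - (3 + 0 + 0)²*318 = (-23/4 - 1*(-¼)) - 3²*318 = (-23/4 + ¼) - 9*318 = -11/2 - 1*2862 = -11/2 - 2862 = -5735/2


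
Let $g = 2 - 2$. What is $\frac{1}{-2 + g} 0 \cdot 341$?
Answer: $0$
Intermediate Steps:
$g = 0$ ($g = 2 - 2 = 0$)
$\frac{1}{-2 + g} 0 \cdot 341 = \frac{1}{-2 + 0} \cdot 0 \cdot 341 = \frac{1}{-2} \cdot 0 \cdot 341 = \left(- \frac{1}{2}\right) 0 \cdot 341 = 0 \cdot 341 = 0$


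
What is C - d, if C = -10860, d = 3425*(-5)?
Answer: 6265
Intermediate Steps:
d = -17125
C - d = -10860 - 1*(-17125) = -10860 + 17125 = 6265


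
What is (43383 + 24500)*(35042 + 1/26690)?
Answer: 63489000003223/26690 ≈ 2.3788e+9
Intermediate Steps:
(43383 + 24500)*(35042 + 1/26690) = 67883*(35042 + 1/26690) = 67883*(935270981/26690) = 63489000003223/26690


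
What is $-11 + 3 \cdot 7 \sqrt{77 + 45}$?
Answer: $-11 + 21 \sqrt{122} \approx 220.95$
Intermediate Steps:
$-11 + 3 \cdot 7 \sqrt{77 + 45} = -11 + 21 \sqrt{122}$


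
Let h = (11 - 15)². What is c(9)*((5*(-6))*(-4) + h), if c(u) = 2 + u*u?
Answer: 11288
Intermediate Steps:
c(u) = 2 + u²
h = 16 (h = (-4)² = 16)
c(9)*((5*(-6))*(-4) + h) = (2 + 9²)*((5*(-6))*(-4) + 16) = (2 + 81)*(-30*(-4) + 16) = 83*(120 + 16) = 83*136 = 11288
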